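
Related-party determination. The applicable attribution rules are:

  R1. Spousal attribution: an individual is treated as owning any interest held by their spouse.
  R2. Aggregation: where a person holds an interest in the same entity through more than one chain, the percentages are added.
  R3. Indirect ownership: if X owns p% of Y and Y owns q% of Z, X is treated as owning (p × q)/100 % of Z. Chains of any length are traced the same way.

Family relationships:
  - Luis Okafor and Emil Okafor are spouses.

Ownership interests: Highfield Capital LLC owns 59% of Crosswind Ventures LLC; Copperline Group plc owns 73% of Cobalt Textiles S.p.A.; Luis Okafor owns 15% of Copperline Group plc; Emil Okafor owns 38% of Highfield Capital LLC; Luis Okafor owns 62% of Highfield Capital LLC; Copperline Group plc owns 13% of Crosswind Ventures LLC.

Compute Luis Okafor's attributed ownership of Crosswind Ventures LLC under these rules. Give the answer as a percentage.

By spousal attribution (R1), Luis Okafor is treated as also owning Emil Okafor's interest in Highfield Capital LLC, giving 62% + 38% = 100%.
Chain via Highfield Capital LLC (R3): 100% × 59% = 59% of Crosswind Ventures LLC.
Chain via Copperline Group plc (R3): 15% × 13% = 1.95% of Crosswind Ventures LLC.
Aggregating (R2): 59% + 1.95% = 60.95%.

60.95%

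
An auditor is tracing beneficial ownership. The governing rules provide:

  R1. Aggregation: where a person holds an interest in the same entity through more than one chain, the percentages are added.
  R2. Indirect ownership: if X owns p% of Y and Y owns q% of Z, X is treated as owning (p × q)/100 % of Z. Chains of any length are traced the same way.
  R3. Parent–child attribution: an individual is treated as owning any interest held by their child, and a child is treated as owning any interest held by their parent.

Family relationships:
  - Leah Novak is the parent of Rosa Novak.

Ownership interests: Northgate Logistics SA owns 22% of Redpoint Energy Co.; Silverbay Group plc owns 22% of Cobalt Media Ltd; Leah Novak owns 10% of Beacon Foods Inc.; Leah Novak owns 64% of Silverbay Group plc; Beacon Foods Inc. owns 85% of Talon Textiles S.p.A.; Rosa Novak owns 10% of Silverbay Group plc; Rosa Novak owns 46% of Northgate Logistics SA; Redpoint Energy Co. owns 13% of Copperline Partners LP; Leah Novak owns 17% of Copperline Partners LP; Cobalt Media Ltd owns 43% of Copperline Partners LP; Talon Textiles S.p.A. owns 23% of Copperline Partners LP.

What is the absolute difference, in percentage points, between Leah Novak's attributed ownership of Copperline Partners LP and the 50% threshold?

22.729

By parent–child attribution (R3), Leah Novak is treated as also owning Rosa Novak's interest in Silverbay Group plc, giving 64% + 10% = 74%.
By parent–child attribution (R3), Leah Novak is treated as owning Rosa Novak's 46% interest in Northgate Logistics SA.
Chain via Beacon Foods Inc. → Talon Textiles S.p.A. (R2): 10% × 85% × 23% = 1.955% of Copperline Partners LP.
Chain via Silverbay Group plc → Cobalt Media Ltd (R2): 74% × 22% × 43% = 7.0004% of Copperline Partners LP.
Direct interest in Copperline Partners LP: 17%.
Chain via Northgate Logistics SA → Redpoint Energy Co. (R2): 46% × 22% × 13% = 1.3156% of Copperline Partners LP.
Aggregating (R1): 1.955% + 7.0004% + 17% + 1.3156% = 27.271%.
27.271% falls short of the 50% threshold by 22.729 percentage points.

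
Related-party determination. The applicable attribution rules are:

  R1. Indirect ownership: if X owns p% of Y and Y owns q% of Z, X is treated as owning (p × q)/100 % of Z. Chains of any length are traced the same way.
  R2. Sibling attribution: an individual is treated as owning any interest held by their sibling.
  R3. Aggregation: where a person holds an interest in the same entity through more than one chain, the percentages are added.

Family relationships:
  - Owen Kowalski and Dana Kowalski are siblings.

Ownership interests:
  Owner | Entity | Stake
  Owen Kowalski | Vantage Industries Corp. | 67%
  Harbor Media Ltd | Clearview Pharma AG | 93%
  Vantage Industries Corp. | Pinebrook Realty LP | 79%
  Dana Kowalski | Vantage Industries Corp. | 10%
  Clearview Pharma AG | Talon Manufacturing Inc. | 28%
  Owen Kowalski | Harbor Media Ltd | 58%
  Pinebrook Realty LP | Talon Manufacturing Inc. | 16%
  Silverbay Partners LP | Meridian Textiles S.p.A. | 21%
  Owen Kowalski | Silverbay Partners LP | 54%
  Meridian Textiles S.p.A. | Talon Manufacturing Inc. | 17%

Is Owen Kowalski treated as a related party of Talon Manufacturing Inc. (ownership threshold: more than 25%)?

By sibling attribution (R2), Owen Kowalski is treated as also owning Dana Kowalski's interest in Vantage Industries Corp, giving 67% + 10% = 77%.
Chain via Vantage Industries Corp. → Pinebrook Realty LP (R1): 77% × 79% × 16% = 9.7328% of Talon Manufacturing Inc.
Chain via Harbor Media Ltd → Clearview Pharma AG (R1): 58% × 93% × 28% = 15.1032% of Talon Manufacturing Inc.
Chain via Silverbay Partners LP → Meridian Textiles S.p.A. (R1): 54% × 21% × 17% = 1.9278% of Talon Manufacturing Inc.
Aggregating (R3): 9.7328% + 15.1032% + 1.9278% = 26.7638%.
26.7638% exceeds the 25% threshold, so Owen is a related party to Talon Manufacturing Inc.

Yes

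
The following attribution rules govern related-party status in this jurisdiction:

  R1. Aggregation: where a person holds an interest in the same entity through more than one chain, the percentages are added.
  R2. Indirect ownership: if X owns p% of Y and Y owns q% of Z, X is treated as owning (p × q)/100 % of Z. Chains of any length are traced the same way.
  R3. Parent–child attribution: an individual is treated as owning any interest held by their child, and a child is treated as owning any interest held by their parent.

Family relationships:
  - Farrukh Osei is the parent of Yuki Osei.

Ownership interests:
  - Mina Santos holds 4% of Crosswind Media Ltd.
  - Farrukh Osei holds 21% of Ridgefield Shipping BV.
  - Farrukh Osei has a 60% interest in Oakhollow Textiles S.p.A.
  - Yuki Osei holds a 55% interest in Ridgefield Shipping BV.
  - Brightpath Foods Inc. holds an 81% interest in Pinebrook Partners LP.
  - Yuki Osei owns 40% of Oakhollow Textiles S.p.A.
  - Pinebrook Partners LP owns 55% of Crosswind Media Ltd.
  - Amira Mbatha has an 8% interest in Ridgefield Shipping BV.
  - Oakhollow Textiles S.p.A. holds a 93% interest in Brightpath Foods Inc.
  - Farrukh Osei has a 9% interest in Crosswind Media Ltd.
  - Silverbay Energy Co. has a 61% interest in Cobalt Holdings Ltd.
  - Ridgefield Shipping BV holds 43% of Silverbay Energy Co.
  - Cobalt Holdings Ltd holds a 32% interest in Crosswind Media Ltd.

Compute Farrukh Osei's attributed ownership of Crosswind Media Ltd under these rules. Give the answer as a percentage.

56.810636%

By parent–child attribution (R3), Farrukh Osei is treated as also owning Yuki Osei's interest in Oakhollow Textiles S.p.A, giving 60% + 40% = 100%.
By parent–child attribution (R3), Farrukh Osei is treated as also owning Yuki Osei's interest in Ridgefield Shipping BV, giving 21% + 55% = 76%.
Chain via Oakhollow Textiles S.p.A. → Brightpath Foods Inc. → Pinebrook Partners LP (R2): 100% × 93% × 81% × 55% = 41.4315% of Crosswind Media Ltd.
Chain via Ridgefield Shipping BV → Silverbay Energy Co. → Cobalt Holdings Ltd (R2): 76% × 43% × 61% × 32% = 6.379136% of Crosswind Media Ltd.
Direct interest in Crosswind Media Ltd: 9%.
Aggregating (R1): 41.4315% + 6.379136% + 9% = 56.810636%.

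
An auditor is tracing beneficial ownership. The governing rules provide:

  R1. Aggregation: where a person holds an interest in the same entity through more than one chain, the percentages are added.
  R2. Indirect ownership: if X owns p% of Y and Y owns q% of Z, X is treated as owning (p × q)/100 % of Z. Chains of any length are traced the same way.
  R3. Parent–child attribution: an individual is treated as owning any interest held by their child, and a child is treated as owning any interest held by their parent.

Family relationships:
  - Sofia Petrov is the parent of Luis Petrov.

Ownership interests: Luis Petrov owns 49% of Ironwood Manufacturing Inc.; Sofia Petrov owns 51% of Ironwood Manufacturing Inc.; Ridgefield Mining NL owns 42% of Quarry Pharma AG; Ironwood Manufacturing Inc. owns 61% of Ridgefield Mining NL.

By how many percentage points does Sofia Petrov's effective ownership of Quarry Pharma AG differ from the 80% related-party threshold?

54.38

By parent–child attribution (R3), Sofia Petrov is treated as also owning Luis Petrov's interest in Ironwood Manufacturing Inc, giving 51% + 49% = 100%.
Chain via Ironwood Manufacturing Inc. → Ridgefield Mining NL (R2): 100% × 61% × 42% = 25.62% of Quarry Pharma AG.
25.62% falls short of the 80% threshold by 54.38 percentage points.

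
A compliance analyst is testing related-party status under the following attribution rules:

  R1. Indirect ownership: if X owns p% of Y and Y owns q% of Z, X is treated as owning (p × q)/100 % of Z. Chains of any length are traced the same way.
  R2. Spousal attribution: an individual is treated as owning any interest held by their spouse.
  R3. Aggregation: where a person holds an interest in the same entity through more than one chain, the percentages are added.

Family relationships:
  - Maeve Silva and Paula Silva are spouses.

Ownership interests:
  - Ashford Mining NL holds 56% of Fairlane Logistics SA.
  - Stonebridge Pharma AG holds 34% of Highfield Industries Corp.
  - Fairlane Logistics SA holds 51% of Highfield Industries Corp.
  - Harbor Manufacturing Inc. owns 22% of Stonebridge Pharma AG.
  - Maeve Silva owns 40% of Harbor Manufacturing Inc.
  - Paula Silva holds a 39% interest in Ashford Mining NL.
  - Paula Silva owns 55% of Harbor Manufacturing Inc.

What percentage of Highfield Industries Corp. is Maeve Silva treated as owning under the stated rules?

By spousal attribution (R2), Maeve Silva is treated as also owning Paula Silva's interest in Harbor Manufacturing Inc, giving 40% + 55% = 95%.
By spousal attribution (R2), Maeve Silva is treated as owning Paula Silva's 39% interest in Ashford Mining NL.
Chain via Harbor Manufacturing Inc. → Stonebridge Pharma AG (R1): 95% × 22% × 34% = 7.106% of Highfield Industries Corp.
Chain via Ashford Mining NL → Fairlane Logistics SA (R1): 39% × 56% × 51% = 11.1384% of Highfield Industries Corp.
Aggregating (R3): 7.106% + 11.1384% = 18.2444%.

18.2444%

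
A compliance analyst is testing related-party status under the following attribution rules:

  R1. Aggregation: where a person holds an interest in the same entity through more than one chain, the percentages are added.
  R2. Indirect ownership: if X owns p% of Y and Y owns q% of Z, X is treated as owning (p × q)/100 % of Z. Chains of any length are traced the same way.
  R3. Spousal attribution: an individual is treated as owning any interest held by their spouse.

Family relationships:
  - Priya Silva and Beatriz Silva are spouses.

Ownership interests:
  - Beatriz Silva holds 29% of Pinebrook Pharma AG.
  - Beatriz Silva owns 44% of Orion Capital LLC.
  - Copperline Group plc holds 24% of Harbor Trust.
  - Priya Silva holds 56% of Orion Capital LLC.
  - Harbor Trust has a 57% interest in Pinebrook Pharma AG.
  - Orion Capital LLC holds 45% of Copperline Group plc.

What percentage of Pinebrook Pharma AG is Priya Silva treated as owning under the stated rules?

35.156%

By spousal attribution (R3), Priya Silva is treated as also owning Beatriz Silva's interest in Orion Capital LLC, giving 56% + 44% = 100%.
By spousal attribution (R3), Priya Silva is treated as owning Beatriz Silva's 29% interest in Pinebrook Pharma AG.
Chain via Orion Capital LLC → Copperline Group plc → Harbor Trust (R2): 100% × 45% × 24% × 57% = 6.156% of Pinebrook Pharma AG.
Direct interest in Pinebrook Pharma AG: 29%.
Aggregating (R1): 6.156% + 29% = 35.156%.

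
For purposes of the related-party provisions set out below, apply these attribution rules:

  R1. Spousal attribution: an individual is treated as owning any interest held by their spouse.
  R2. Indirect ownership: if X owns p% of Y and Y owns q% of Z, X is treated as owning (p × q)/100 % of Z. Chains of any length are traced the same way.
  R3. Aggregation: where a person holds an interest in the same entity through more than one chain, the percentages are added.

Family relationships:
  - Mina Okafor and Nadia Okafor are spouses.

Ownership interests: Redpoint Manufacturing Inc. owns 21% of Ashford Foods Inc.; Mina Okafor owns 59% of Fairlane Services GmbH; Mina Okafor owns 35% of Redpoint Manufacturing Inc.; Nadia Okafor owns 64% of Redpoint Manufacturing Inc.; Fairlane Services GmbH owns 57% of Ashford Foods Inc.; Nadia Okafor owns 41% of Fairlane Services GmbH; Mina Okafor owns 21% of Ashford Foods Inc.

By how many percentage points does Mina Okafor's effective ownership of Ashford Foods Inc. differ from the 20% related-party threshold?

By spousal attribution (R1), Mina Okafor is treated as also owning Nadia Okafor's interest in Fairlane Services GmbH, giving 59% + 41% = 100%.
By spousal attribution (R1), Mina Okafor is treated as also owning Nadia Okafor's interest in Redpoint Manufacturing Inc, giving 35% + 64% = 99%.
Chain via Fairlane Services GmbH (R2): 100% × 57% = 57% of Ashford Foods Inc.
Chain via Redpoint Manufacturing Inc. (R2): 99% × 21% = 20.79% of Ashford Foods Inc.
Direct interest in Ashford Foods Inc: 21%.
Aggregating (R3): 57% + 20.79% + 21% = 98.79%.
98.79% exceeds the 20% threshold by 78.79 percentage points.

78.79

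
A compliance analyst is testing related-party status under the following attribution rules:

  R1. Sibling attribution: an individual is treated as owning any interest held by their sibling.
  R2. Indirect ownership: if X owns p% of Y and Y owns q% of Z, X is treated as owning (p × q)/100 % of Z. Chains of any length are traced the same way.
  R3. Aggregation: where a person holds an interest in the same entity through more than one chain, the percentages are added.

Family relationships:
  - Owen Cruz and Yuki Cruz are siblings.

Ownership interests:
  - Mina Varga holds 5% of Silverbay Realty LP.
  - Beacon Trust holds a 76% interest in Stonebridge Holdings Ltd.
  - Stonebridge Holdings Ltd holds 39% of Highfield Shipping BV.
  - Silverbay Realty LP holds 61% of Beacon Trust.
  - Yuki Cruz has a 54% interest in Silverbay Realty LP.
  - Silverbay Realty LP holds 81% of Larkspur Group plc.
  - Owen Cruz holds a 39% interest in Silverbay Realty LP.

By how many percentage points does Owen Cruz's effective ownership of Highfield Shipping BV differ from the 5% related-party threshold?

11.814772

By sibling attribution (R1), Owen Cruz is treated as also owning Yuki Cruz's interest in Silverbay Realty LP, giving 39% + 54% = 93%.
Chain via Silverbay Realty LP → Beacon Trust → Stonebridge Holdings Ltd (R2): 93% × 61% × 76% × 39% = 16.814772% of Highfield Shipping BV.
16.814772% exceeds the 5% threshold by 11.814772 percentage points.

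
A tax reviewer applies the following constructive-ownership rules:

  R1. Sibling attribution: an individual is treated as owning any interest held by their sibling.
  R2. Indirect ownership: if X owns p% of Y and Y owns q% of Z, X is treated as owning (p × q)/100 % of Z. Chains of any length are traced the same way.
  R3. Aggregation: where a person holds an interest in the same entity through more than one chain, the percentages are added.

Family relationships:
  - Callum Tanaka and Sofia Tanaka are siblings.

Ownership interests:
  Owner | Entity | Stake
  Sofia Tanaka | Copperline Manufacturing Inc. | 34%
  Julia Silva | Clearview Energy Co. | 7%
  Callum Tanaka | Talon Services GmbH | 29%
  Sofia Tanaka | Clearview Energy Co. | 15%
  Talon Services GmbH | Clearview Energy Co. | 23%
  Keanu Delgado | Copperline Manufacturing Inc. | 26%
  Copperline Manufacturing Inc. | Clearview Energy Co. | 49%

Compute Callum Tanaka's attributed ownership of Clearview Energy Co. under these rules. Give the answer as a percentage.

38.33%

By sibling attribution (R1), Callum Tanaka is treated as owning Sofia Tanaka's 34% interest in Copperline Manufacturing Inc.
By sibling attribution (R1), Callum Tanaka is treated as owning Sofia Tanaka's 15% interest in Clearview Energy Co.
Chain via Talon Services GmbH (R2): 29% × 23% = 6.67% of Clearview Energy Co.
Chain via Copperline Manufacturing Inc. (R2): 34% × 49% = 16.66% of Clearview Energy Co.
Direct interest in Clearview Energy Co: 15%.
Aggregating (R3): 6.67% + 16.66% + 15% = 38.33%.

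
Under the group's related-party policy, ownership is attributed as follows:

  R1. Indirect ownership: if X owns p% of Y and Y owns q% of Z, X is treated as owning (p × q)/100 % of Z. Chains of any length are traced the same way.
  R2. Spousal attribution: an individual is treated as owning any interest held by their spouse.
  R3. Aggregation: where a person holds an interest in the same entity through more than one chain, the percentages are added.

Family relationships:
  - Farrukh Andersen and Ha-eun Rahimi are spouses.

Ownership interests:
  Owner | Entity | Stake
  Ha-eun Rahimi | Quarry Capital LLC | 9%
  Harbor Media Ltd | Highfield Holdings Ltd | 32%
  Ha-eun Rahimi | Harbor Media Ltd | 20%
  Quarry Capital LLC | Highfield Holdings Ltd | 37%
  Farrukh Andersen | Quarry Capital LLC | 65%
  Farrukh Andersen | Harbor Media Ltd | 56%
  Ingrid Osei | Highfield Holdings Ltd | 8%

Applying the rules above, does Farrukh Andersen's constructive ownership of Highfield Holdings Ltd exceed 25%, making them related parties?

By spousal attribution (R2), Farrukh Andersen is treated as also owning Ha-eun Rahimi's interest in Quarry Capital LLC, giving 65% + 9% = 74%.
By spousal attribution (R2), Farrukh Andersen is treated as also owning Ha-eun Rahimi's interest in Harbor Media Ltd, giving 56% + 20% = 76%.
Chain via Quarry Capital LLC (R1): 74% × 37% = 27.38% of Highfield Holdings Ltd.
Chain via Harbor Media Ltd (R1): 76% × 32% = 24.32% of Highfield Holdings Ltd.
Aggregating (R3): 27.38% + 24.32% = 51.7%.
51.7% exceeds the 25% threshold, so Farrukh is a related party to Highfield Holdings Ltd.

Yes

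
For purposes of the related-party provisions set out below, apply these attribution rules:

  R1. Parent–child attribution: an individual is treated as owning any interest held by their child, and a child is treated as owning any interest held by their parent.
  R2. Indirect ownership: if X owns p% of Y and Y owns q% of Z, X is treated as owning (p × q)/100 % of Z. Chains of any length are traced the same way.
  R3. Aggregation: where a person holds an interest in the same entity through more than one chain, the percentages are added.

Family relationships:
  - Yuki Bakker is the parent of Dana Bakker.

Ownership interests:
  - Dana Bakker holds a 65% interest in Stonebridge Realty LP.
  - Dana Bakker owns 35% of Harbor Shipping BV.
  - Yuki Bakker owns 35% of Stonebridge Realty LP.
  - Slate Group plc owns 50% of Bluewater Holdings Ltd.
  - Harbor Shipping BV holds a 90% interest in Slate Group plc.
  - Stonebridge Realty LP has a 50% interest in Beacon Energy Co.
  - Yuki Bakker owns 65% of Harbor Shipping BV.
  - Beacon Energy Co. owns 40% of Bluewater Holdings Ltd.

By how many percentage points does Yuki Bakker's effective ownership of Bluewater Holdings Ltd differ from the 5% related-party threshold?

By parent–child attribution (R1), Yuki Bakker is treated as also owning Dana Bakker's interest in Harbor Shipping BV, giving 65% + 35% = 100%.
By parent–child attribution (R1), Yuki Bakker is treated as also owning Dana Bakker's interest in Stonebridge Realty LP, giving 35% + 65% = 100%.
Chain via Harbor Shipping BV → Slate Group plc (R2): 100% × 90% × 50% = 45% of Bluewater Holdings Ltd.
Chain via Stonebridge Realty LP → Beacon Energy Co. (R2): 100% × 50% × 40% = 20% of Bluewater Holdings Ltd.
Aggregating (R3): 45% + 20% = 65%.
65% exceeds the 5% threshold by 60 percentage points.

60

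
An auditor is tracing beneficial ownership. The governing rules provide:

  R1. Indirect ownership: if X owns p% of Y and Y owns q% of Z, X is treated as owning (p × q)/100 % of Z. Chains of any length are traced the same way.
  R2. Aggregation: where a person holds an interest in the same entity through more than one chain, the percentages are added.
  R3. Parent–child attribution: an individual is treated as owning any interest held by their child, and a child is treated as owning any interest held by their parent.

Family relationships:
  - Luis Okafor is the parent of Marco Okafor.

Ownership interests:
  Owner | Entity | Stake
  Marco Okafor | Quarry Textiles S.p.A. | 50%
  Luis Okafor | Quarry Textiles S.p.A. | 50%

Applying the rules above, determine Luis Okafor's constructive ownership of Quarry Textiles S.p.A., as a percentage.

100%

By parent–child attribution (R3), Luis Okafor is treated as also owning Marco Okafor's interest in Quarry Textiles S.p.A, giving 50% + 50% = 100%.
Direct interest in Quarry Textiles S.p.A: 100%.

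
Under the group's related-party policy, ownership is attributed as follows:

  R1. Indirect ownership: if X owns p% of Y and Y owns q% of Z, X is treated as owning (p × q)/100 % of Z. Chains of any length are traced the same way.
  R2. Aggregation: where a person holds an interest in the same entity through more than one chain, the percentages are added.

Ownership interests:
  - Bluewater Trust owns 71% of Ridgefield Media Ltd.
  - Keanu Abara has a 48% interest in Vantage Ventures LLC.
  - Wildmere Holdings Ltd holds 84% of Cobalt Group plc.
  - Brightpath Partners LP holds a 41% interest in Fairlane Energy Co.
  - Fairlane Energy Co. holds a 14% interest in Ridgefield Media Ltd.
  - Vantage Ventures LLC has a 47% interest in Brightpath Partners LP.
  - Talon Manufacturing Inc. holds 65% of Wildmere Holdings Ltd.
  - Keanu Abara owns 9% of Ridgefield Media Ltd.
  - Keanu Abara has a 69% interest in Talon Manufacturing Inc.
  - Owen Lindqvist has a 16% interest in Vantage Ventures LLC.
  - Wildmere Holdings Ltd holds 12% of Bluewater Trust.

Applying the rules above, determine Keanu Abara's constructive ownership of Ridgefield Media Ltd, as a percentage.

14.116164%

Chain via Talon Manufacturing Inc. → Wildmere Holdings Ltd → Bluewater Trust (R1): 69% × 65% × 12% × 71% = 3.82122% of Ridgefield Media Ltd.
Chain via Vantage Ventures LLC → Brightpath Partners LP → Fairlane Energy Co. (R1): 48% × 47% × 41% × 14% = 1.294944% of Ridgefield Media Ltd.
Direct interest in Ridgefield Media Ltd: 9%.
Aggregating (R2): 3.82122% + 1.294944% + 9% = 14.116164%.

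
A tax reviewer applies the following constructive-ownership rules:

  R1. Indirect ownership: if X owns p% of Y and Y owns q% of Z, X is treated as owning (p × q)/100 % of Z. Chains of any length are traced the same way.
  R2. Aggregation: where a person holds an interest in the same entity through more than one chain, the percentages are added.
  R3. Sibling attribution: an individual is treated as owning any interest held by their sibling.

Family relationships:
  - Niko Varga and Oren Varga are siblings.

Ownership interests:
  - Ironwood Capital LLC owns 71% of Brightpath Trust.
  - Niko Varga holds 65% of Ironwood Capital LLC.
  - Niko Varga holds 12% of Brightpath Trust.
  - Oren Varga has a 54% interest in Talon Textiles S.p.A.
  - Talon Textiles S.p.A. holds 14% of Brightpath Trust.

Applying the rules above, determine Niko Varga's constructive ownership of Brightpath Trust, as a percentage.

65.71%

By sibling attribution (R3), Niko Varga is treated as owning Oren Varga's 54% interest in Talon Textiles S.p.A.
Chain via Ironwood Capital LLC (R1): 65% × 71% = 46.15% of Brightpath Trust.
Direct interest in Brightpath Trust: 12%.
Chain via Talon Textiles S.p.A. (R1): 54% × 14% = 7.56% of Brightpath Trust.
Aggregating (R2): 46.15% + 12% + 7.56% = 65.71%.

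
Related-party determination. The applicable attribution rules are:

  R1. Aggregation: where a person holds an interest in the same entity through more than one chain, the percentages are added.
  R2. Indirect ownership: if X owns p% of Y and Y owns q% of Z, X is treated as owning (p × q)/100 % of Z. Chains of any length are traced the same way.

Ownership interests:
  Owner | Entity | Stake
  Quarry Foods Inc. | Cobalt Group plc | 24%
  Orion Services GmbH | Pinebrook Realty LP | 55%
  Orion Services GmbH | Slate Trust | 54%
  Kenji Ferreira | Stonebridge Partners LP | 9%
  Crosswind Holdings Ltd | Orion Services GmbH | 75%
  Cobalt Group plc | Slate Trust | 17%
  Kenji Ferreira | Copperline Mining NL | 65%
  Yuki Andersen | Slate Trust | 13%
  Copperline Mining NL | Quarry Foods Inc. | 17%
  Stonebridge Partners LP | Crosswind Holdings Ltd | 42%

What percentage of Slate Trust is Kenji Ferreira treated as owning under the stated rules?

1.98174%

Chain via Copperline Mining NL → Quarry Foods Inc. → Cobalt Group plc (R2): 65% × 17% × 24% × 17% = 0.45084% of Slate Trust.
Chain via Stonebridge Partners LP → Crosswind Holdings Ltd → Orion Services GmbH (R2): 9% × 42% × 75% × 54% = 1.5309% of Slate Trust.
Aggregating (R1): 0.45084% + 1.5309% = 1.98174%.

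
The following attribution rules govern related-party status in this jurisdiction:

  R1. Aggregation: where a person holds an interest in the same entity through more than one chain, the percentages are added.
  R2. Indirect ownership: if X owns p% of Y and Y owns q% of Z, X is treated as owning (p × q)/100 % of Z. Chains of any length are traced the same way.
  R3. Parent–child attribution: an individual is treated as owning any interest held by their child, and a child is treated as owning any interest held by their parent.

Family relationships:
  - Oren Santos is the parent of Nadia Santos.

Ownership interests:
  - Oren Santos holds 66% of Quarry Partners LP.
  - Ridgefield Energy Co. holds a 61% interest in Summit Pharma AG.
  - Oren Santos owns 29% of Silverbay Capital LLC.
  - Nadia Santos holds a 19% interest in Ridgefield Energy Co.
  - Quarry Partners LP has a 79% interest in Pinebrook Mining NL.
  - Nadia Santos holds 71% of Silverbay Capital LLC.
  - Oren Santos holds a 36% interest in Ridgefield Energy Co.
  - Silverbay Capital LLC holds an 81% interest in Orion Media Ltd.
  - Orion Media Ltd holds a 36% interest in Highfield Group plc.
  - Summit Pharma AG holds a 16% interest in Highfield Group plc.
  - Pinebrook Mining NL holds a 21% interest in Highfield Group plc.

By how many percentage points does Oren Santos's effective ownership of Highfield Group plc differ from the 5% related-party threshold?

By parent–child attribution (R3), Oren Santos is treated as also owning Nadia Santos's interest in Silverbay Capital LLC, giving 29% + 71% = 100%.
By parent–child attribution (R3), Oren Santos is treated as also owning Nadia Santos's interest in Ridgefield Energy Co, giving 36% + 19% = 55%.
Chain via Silverbay Capital LLC → Orion Media Ltd (R2): 100% × 81% × 36% = 29.16% of Highfield Group plc.
Chain via Quarry Partners LP → Pinebrook Mining NL (R2): 66% × 79% × 21% = 10.9494% of Highfield Group plc.
Chain via Ridgefield Energy Co. → Summit Pharma AG (R2): 55% × 61% × 16% = 5.368% of Highfield Group plc.
Aggregating (R1): 29.16% + 10.9494% + 5.368% = 45.4774%.
45.4774% exceeds the 5% threshold by 40.4774 percentage points.

40.4774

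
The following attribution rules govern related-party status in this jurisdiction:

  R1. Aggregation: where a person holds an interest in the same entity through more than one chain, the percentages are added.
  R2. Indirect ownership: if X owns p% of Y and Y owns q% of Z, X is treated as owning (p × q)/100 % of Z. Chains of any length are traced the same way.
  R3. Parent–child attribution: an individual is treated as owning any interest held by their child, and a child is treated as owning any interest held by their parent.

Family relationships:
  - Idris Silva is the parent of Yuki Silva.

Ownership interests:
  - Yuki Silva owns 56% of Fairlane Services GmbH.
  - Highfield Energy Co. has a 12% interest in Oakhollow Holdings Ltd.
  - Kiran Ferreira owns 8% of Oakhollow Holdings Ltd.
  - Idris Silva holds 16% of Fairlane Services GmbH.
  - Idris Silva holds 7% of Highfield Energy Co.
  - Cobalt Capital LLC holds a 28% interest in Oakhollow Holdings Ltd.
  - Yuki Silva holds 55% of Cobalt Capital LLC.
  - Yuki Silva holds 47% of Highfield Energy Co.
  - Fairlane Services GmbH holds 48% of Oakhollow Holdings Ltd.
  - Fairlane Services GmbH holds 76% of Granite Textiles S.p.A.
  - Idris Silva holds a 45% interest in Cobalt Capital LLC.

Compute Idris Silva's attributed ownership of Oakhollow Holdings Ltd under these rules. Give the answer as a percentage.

By parent–child attribution (R3), Idris Silva is treated as also owning Yuki Silva's interest in Highfield Energy Co, giving 7% + 47% = 54%.
By parent–child attribution (R3), Idris Silva is treated as also owning Yuki Silva's interest in Cobalt Capital LLC, giving 45% + 55% = 100%.
By parent–child attribution (R3), Idris Silva is treated as also owning Yuki Silva's interest in Fairlane Services GmbH, giving 16% + 56% = 72%.
Chain via Highfield Energy Co. (R2): 54% × 12% = 6.48% of Oakhollow Holdings Ltd.
Chain via Cobalt Capital LLC (R2): 100% × 28% = 28% of Oakhollow Holdings Ltd.
Chain via Fairlane Services GmbH (R2): 72% × 48% = 34.56% of Oakhollow Holdings Ltd.
Aggregating (R1): 6.48% + 28% + 34.56% = 69.04%.

69.04%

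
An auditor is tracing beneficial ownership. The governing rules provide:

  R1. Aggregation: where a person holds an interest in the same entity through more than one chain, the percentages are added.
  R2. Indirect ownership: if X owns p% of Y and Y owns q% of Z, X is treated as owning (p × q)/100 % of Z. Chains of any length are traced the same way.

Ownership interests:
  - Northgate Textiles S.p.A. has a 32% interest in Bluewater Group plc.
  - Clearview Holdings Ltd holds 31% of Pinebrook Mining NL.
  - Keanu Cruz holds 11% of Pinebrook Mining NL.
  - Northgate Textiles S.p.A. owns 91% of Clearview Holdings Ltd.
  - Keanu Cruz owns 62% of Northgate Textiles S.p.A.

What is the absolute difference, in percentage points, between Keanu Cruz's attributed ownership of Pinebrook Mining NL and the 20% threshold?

8.4902

Chain via Northgate Textiles S.p.A. → Clearview Holdings Ltd (R2): 62% × 91% × 31% = 17.4902% of Pinebrook Mining NL.
Direct interest in Pinebrook Mining NL: 11%.
Aggregating (R1): 17.4902% + 11% = 28.4902%.
28.4902% exceeds the 20% threshold by 8.4902 percentage points.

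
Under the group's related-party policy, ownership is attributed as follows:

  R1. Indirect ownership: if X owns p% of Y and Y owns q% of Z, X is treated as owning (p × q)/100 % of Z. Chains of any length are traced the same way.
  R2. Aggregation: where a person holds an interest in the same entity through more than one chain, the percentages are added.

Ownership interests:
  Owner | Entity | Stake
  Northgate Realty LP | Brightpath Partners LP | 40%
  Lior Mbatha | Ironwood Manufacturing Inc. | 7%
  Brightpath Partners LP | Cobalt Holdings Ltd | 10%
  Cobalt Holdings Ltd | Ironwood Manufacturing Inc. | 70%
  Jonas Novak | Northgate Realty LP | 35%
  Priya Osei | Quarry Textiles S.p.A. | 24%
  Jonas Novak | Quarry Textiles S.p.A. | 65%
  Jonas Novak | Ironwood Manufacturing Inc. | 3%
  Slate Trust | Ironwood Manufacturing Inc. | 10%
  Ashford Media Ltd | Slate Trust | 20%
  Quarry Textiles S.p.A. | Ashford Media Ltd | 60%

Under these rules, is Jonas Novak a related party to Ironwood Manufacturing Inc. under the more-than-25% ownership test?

No

Chain via Northgate Realty LP → Brightpath Partners LP → Cobalt Holdings Ltd (R1): 35% × 40% × 10% × 70% = 0.98% of Ironwood Manufacturing Inc.
Chain via Quarry Textiles S.p.A. → Ashford Media Ltd → Slate Trust (R1): 65% × 60% × 20% × 10% = 0.78% of Ironwood Manufacturing Inc.
Direct interest in Ironwood Manufacturing Inc: 3%.
Aggregating (R2): 0.98% + 0.78% + 3% = 4.76%.
4.76% does not exceed the 25% threshold, so Jonas is not a related party to Ironwood Manufacturing Inc.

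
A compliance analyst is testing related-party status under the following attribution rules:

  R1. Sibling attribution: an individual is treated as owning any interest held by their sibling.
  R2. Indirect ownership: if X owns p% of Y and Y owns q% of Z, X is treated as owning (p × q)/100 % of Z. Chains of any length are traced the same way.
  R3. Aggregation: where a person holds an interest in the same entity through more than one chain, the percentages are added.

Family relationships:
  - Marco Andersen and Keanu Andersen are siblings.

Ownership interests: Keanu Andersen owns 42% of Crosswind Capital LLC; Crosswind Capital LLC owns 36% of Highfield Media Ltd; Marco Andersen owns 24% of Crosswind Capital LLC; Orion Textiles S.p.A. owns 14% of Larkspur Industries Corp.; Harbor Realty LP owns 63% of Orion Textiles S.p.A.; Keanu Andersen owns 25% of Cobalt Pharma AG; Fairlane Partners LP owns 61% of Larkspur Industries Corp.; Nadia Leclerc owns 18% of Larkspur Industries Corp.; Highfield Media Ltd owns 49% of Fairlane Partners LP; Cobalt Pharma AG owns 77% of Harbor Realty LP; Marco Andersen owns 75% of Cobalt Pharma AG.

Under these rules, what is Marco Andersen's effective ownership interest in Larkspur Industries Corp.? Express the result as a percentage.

13.893264%

By sibling attribution (R1), Marco Andersen is treated as also owning Keanu Andersen's interest in Crosswind Capital LLC, giving 24% + 42% = 66%.
By sibling attribution (R1), Marco Andersen is treated as also owning Keanu Andersen's interest in Cobalt Pharma AG, giving 75% + 25% = 100%.
Chain via Crosswind Capital LLC → Highfield Media Ltd → Fairlane Partners LP (R2): 66% × 36% × 49% × 61% = 7.101864% of Larkspur Industries Corp.
Chain via Cobalt Pharma AG → Harbor Realty LP → Orion Textiles S.p.A. (R2): 100% × 77% × 63% × 14% = 6.7914% of Larkspur Industries Corp.
Aggregating (R3): 7.101864% + 6.7914% = 13.893264%.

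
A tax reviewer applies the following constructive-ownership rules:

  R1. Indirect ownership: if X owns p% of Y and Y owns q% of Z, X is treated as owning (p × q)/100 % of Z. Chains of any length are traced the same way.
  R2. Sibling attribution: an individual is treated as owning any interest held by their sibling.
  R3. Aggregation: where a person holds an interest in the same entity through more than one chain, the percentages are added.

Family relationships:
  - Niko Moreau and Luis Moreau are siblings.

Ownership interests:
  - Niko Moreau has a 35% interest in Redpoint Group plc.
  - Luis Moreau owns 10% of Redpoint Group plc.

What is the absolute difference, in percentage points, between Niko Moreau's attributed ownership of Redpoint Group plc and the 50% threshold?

5

By sibling attribution (R2), Niko Moreau is treated as also owning Luis Moreau's interest in Redpoint Group plc, giving 35% + 10% = 45%.
Direct interest in Redpoint Group plc: 45%.
45% falls short of the 50% threshold by 5 percentage points.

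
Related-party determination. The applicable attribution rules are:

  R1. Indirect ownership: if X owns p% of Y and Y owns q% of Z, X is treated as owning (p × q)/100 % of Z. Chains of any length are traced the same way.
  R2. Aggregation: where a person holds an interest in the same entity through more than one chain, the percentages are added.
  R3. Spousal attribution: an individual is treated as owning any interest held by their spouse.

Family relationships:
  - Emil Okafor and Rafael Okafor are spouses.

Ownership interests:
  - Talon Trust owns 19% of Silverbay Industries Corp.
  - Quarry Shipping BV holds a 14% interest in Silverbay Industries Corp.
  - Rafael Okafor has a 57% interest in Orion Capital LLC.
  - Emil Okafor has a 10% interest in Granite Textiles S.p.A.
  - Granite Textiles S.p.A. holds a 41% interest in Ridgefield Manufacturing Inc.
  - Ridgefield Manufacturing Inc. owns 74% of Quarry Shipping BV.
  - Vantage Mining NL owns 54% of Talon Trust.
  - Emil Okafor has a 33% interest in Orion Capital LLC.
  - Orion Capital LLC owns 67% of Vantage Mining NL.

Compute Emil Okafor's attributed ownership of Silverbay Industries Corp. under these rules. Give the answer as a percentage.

By spousal attribution (R3), Emil Okafor is treated as also owning Rafael Okafor's interest in Orion Capital LLC, giving 33% + 57% = 90%.
Chain via Orion Capital LLC → Vantage Mining NL → Talon Trust (R1): 90% × 67% × 54% × 19% = 6.18678% of Silverbay Industries Corp.
Chain via Granite Textiles S.p.A. → Ridgefield Manufacturing Inc. → Quarry Shipping BV (R1): 10% × 41% × 74% × 14% = 0.42476% of Silverbay Industries Corp.
Aggregating (R2): 6.18678% + 0.42476% = 6.61154%.

6.61154%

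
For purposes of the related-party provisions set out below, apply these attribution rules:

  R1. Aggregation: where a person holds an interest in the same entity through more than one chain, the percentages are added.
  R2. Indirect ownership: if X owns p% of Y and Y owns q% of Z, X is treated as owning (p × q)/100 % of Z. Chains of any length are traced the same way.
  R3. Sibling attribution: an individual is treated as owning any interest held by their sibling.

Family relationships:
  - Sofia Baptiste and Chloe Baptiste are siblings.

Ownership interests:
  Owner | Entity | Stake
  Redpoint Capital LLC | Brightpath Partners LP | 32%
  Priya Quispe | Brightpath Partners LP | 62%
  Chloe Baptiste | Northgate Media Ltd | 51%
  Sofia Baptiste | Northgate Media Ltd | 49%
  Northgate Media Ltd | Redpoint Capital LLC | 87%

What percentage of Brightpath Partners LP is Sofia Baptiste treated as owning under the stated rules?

By sibling attribution (R3), Sofia Baptiste is treated as also owning Chloe Baptiste's interest in Northgate Media Ltd, giving 49% + 51% = 100%.
Chain via Northgate Media Ltd → Redpoint Capital LLC (R2): 100% × 87% × 32% = 27.84% of Brightpath Partners LP.

27.84%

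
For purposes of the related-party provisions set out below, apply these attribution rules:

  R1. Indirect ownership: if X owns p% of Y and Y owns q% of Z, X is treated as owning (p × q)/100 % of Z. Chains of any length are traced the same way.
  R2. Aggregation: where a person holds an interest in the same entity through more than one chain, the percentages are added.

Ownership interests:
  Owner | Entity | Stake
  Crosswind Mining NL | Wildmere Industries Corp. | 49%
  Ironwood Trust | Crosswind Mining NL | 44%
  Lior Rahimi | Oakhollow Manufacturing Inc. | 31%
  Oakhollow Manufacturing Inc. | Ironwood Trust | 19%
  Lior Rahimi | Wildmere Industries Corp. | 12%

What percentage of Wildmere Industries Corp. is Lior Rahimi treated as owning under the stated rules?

13.269884%

Chain via Oakhollow Manufacturing Inc. → Ironwood Trust → Crosswind Mining NL (R1): 31% × 19% × 44% × 49% = 1.269884% of Wildmere Industries Corp.
Direct interest in Wildmere Industries Corp: 12%.
Aggregating (R2): 1.269884% + 12% = 13.269884%.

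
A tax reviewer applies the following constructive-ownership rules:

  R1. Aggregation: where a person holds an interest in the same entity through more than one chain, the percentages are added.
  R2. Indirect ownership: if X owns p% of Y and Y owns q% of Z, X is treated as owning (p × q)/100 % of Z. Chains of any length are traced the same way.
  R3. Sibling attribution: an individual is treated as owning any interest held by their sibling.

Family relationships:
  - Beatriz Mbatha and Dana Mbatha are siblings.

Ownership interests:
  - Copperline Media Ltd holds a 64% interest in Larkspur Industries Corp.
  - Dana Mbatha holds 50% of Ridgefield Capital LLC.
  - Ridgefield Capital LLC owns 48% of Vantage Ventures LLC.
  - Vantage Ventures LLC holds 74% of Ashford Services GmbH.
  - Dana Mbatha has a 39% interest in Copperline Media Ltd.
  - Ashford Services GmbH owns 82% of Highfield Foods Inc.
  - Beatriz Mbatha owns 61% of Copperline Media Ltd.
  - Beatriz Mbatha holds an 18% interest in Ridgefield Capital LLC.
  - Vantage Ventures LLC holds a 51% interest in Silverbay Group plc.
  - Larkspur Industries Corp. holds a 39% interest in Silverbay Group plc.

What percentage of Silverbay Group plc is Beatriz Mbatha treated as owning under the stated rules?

41.6064%

By sibling attribution (R3), Beatriz Mbatha is treated as also owning Dana Mbatha's interest in Ridgefield Capital LLC, giving 18% + 50% = 68%.
By sibling attribution (R3), Beatriz Mbatha is treated as also owning Dana Mbatha's interest in Copperline Media Ltd, giving 61% + 39% = 100%.
Chain via Ridgefield Capital LLC → Vantage Ventures LLC (R2): 68% × 48% × 51% = 16.6464% of Silverbay Group plc.
Chain via Copperline Media Ltd → Larkspur Industries Corp. (R2): 100% × 64% × 39% = 24.96% of Silverbay Group plc.
Aggregating (R1): 16.6464% + 24.96% = 41.6064%.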